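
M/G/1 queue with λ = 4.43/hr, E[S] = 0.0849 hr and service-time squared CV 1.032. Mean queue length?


ρ = λ·E[S] = 4.43·0.0849 = 0.3761
Lq = ρ²(1+C_s²)/(2(1−ρ)) = 0.1415·(1+1.032)/(2·0.6239)
= 0.1415·2.0320/1.2478 = 0.23036

Final: 0.23036


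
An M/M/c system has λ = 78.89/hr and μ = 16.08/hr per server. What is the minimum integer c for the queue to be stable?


Stability requires cμ > λ ⇔ c > λ/μ.
λ/μ = 78.89/16.08 = 4.9061
Minimum integer c = ⌊4.9061⌋ + 1 = 5
Check: 5·16.08 = 80.40 > 78.89, while 4·16.08 = 64.32 ≤ 78.89

Final: 5 servers


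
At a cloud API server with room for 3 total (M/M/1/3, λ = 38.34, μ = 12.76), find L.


ρ = 38.34/12.76 = 3.0047
L = ρ[1 − (K+1)ρ^K + Kρ^(K+1)] / [(1−ρ)(1−ρ^(K+1))]
Numerator: 3.0047·(1 − 4·27.127158 + 3·81.509032) = 411.699677
Denominator: (-2.0047)·(-80.509032) = 161.396634
L = 411.699677/161.396634 = 2.5509

Final: 2.5509


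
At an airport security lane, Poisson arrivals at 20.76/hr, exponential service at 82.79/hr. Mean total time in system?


W = 1/(μ−λ) = 1/(82.79 − 20.76) = 1/62.03 = 0.01612 hr

Final: 0.01612 hr


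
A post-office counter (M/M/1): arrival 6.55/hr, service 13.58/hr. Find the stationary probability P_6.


ρ = 6.55/13.58 = 0.4823
P_n = (1−ρ)·ρ^n = (1 − 0.4823)·0.4823^6 = 0.5177·0.012591 = 0.006518

Final: 0.006518


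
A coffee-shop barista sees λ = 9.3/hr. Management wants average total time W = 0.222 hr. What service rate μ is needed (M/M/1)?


W = 1/(μ−λ) ⇒ μ − λ = 1/W = 1/0.222 = 4.5045
μ = λ + 1/W = 9.3 + 4.5045 = 13.8045 per hr

Final: 13.8045 /hr


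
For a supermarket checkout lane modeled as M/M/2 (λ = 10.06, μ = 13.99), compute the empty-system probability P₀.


a = λ/μ = 10.06/13.99 = 0.7191; ρ = a/c = 0.3595
Σ_{k=0}^{1} a^k/k! (terms k=0..1) = 1.00000 + 0.71909 = 1.71909
Tail: a^2/(2!(1−ρ)) = 0.51708/(2·0.6405) = 0.40368
P₀ = 1/(1.71909 + 0.40368) = 1/2.12277 = 0.471083

Final: 0.471083


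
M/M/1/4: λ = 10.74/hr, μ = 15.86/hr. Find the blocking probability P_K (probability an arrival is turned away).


ρ = λ/μ = 10.74/15.86 = 0.6772
P_K = (1−ρ)ρ^K/(1−ρ^(K+1)) = (0.3228·0.210283)/(1 − 0.142399)
= 0.067885/0.857601 = 0.079156

Final: 0.079156


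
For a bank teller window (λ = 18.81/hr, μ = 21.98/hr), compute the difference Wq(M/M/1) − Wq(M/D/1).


ρ = 18.81/21.98 = 0.8558
Wq(M/M/1) = ρ/(μ−λ) = 0.8558/3.17 = 0.26996 hr
Wq(M/D/1) = ρ/(2(μ−λ)) = 0.13498 hr
Savings = 0.26996 − 0.13498 = 0.13498 hr

Final: 0.13498 hr


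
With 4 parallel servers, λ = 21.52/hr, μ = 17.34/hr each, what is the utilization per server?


ρ = λ/(cμ) = 21.52/(4·17.34) = 21.52/69.36 = 0.3103

Final: 0.3103


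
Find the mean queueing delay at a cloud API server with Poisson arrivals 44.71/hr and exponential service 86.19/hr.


ρ = 44.71/86.19 = 0.5187
Wq = ρ/(μ−λ) = 0.5187/(86.19 − 44.71) = 0.5187/41.48 = 0.01251 hr

Final: 0.01251 hr


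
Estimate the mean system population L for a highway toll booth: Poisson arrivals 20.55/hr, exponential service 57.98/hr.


ρ = λ/μ = 20.55/57.98 = 0.3544
L = ρ/(1−ρ) = 0.3544/(1 − 0.3544) = 0.3544/0.6456 = 0.5490

Final: 0.5490


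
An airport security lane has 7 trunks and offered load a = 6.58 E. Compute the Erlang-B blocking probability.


B(c,a) = (a^c/c!) / Σ_{k=0}^{c} a^k/k!
a^7/7! = 105.962140
Σ terms (k=0..7): 1.00000 + 6.58000 + 21.64820 + 47.48172 + 78.10743 + 102.78937 + 112.72568 + 105.96214 = 476.294540
B = 105.962140/476.294540 = 0.222472

Final: 0.222472


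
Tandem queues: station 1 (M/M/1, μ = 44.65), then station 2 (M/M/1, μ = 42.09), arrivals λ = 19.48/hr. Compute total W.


Each node sees arrival rate λ = 19.48/hr (tandem ⇒ throughput preserved).
W₁ = 1/(μ₁−λ) = 1/(44.65−19.48) = 0.03973 hr
W₂ = 1/(μ₂−λ) = 1/(42.09−19.48) = 0.04423 hr
W_total = W₁ + W₂ = 0.03973 + 0.04423 = 0.08396 hr

Final: 0.08396 hr


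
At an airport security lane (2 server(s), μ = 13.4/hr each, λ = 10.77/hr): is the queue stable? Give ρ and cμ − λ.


Total capacity cμ = 2·13.4 = 26.80/hr
ρ = λ/(cμ) = 10.77/26.80 = 0.4019
Stable ⇔ ρ < 1: YES
Spare capacity = cμ − λ = 26.80 − 10.77 = 16.03/hr

Final: ρ = 0.4019; stable; margin = 16.03/hr


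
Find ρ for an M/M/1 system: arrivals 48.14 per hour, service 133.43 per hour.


ρ = λ/μ = 48.14/133.43 = 0.3608

Final: 0.3608


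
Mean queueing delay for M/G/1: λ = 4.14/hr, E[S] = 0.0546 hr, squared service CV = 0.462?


ρ = λ·E[S] = 4.14·0.0546 = 0.2260
E[S²] = E[S]²(1+C_s²) = 0.0546²·(1+0.462) = 0.004358
Wq = λ·E[S²]/(2(1−ρ)) = 4.14·0.004358/(2·0.7740) = 0.01166 hr

Final: 0.01166 hr


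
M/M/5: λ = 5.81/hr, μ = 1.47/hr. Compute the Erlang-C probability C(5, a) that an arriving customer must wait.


a = λ/μ = 3.9524; ρ = a/5 = 0.7905
P₀ = 0.013970 (from M/M/c formula)
C(c,a) = [a^c/(c!(1−ρ))]·P₀ = [964.48169/(120·0.2095)]·0.013970
= 38.36007·0.013970 = 0.535897

Final: 0.535897


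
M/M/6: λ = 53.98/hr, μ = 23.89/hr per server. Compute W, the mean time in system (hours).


a = 2.2595; ρ = 0.3766; P₀ = 0.104077
Lq = P₀·a^c·ρ/(c!(1−ρ)²) = 0.01864
Wq = Lq/λ = 0.01864/53.98 = 0.0003453 hr
W = Wq + 1/μ = 0.0003453 + 0.04186 = 0.04220 hr

Final: 0.04220 hr


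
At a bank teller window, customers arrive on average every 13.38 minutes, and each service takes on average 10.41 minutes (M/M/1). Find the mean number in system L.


λ = 60/13.38 = 4.4843 /hr
μ = 60/10.41 = 5.7637 /hr
ρ = λ/μ = 4.4843/5.7637 = 0.7780
L = ρ/(1−ρ) = 0.7780/0.2220 = 3.5051

Final: 3.5051


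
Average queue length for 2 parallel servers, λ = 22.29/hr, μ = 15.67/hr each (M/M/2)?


a = λ/μ = 1.4225; ρ = a/2 = 0.7112
P₀ = 0.168749
Lq = P₀·a^c·ρ / (c!·(1−ρ)²) = 0.168749·2.02340·0.7112/(2·0.08339)
= 1.45615

Final: 1.45615


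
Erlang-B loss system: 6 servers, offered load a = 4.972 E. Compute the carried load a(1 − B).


B(6,4.972) = 0.189742 (Erlang-B)
Carried load = a(1 − B) = 4.972·(1 − 0.189742) = 4.972·0.810258 = 4.0286 E

Final: 4.0286 Erlangs


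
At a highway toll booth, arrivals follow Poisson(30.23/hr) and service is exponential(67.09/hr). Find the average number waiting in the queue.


ρ = 30.23/67.09 = 0.4506
Lq = ρ²/(1−ρ) = 0.2030/0.5494 = 0.3695

Final: 0.3695


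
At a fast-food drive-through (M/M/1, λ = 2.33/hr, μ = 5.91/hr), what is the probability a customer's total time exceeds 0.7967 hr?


W ~ Exponential(μ−λ) for M/M/1.
μ − λ = 5.91 − 2.33 = 3.5800
P(W > t) = e^{−(μ−λ)t} = e^{−2.8522} = 0.057718

Final: 0.057718


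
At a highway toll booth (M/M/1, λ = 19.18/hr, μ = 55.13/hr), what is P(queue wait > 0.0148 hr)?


ρ = 19.18/55.13 = 0.3479
P(Wq > t) = ρ·e^{−(μ−λ)t} = 0.3479·e^{−0.5321}
= 0.3479·0.587394 = 0.204357

Final: 0.204357


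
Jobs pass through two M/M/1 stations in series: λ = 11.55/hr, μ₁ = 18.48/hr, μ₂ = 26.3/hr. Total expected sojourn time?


Each node sees arrival rate λ = 11.55/hr (tandem ⇒ throughput preserved).
W₁ = 1/(μ₁−λ) = 1/(18.48−11.55) = 0.14430 hr
W₂ = 1/(μ₂−λ) = 1/(26.3−11.55) = 0.06780 hr
W_total = W₁ + W₂ = 0.14430 + 0.06780 = 0.21210 hr

Final: 0.21210 hr


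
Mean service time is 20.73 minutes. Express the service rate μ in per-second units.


μ = 1/(service time) in consistent units.
1 second = 0.0166667 min, so μ = 0.0166667/20.73 = 0.0008040 per second

Final: 0.0008040 /sec


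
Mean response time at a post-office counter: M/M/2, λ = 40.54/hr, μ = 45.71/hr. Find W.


a = 0.8869; ρ = 0.4434; P₀ = 0.385571
Lq = P₀·a^c·ρ/(c!(1−ρ)²) = 0.21710
Wq = Lq/λ = 0.21710/40.54 = 0.005355 hr
W = Wq + 1/μ = 0.005355 + 0.02188 = 0.02723 hr

Final: 0.02723 hr


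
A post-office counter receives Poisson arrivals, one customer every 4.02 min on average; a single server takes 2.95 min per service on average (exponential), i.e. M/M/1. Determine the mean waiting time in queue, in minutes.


λ = 60/4.02 = 14.9254 /hr
μ = 60/2.95 = 20.3390 /hr
ρ = λ/μ = 14.9254/20.3390 = 0.7338
Wq = ρ/(μ−λ) = 0.7338/(20.3390−14.9254) = 0.13555 hr
In minutes: 0.13555·60 = 8.133 min

Final: 8.133 min


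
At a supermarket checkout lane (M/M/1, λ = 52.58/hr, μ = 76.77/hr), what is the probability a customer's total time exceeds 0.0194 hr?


W ~ Exponential(μ−λ) for M/M/1.
μ − λ = 76.77 − 52.58 = 24.1900
P(W > t) = e^{−(μ−λ)t} = e^{−0.4693} = 0.625449

Final: 0.625449


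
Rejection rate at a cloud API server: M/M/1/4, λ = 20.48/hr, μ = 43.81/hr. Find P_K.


ρ = λ/μ = 20.48/43.81 = 0.4675
P_K = (1−ρ)ρ^K/(1−ρ^(K+1)) = (0.5325·0.047756)/(1 − 0.022325)
= 0.025431/0.977675 = 0.026012

Final: 0.026012


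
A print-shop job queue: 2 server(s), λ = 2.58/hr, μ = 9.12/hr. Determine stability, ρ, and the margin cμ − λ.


Total capacity cμ = 2·9.12 = 18.24/hr
ρ = λ/(cμ) = 2.58/18.24 = 0.1414
Stable ⇔ ρ < 1: YES
Spare capacity = cμ − λ = 18.24 − 2.58 = 15.66/hr

Final: ρ = 0.1414; stable; margin = 15.66/hr


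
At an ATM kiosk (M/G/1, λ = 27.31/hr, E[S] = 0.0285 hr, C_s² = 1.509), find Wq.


ρ = λ·E[S] = 27.31·0.0285 = 0.7783
E[S²] = E[S]²(1+C_s²) = 0.0285²·(1+1.509) = 0.002038
Wq = λ·E[S²]/(2(1−ρ)) = 27.31·0.002038/(2·0.2217) = 0.12554 hr

Final: 0.12554 hr


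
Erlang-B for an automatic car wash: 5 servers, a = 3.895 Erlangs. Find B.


B(c,a) = (a^c/c!) / Σ_{k=0}^{c} a^k/k!
a^5/5! = 7.470610
Σ terms (k=0..5): 1.00000 + 3.89500 + 7.58551 + 9.84852 + 9.59000 + 7.47061 = 39.389646
B = 7.470610/39.389646 = 0.189659

Final: 0.189659


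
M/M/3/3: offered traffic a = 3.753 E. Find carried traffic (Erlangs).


B(3,3.753) = 0.427560 (Erlang-B)
Carried load = a(1 − B) = 3.753·(1 − 0.427560) = 3.753·0.572440 = 2.1484 E

Final: 2.1484 Erlangs


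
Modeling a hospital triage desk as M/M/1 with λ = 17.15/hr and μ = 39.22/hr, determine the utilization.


ρ = λ/μ = 17.15/39.22 = 0.4373

Final: 0.4373


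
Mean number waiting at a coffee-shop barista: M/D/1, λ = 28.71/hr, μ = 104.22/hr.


ρ = 28.71/104.22 = 0.2755
M/D/1: Lq = ρ²/(2(1−ρ)) = 0.07589/(2·0.7245) = 0.05237

Final: 0.05237


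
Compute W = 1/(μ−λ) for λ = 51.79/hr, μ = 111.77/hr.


W = 1/(μ−λ) = 1/(111.77 − 51.79) = 1/59.98 = 0.01667 hr

Final: 0.01667 hr


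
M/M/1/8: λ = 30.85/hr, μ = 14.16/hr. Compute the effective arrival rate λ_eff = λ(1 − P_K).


ρ = 2.1787; P_K = (1−ρ)ρ^8/(1−ρ^9) = 0.541494
λ_eff = λ(1 − P_K) = 30.85·(1 − 0.541494) = 30.85·0.458506 = 14.1449 /hr

Final: 14.1449 /hr


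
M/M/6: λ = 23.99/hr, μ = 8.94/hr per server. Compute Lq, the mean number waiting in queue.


a = λ/μ = 2.6834; ρ = a/6 = 0.4472
P₀ = 0.067739
Lq = P₀·a^c·ρ / (c!·(1−ρ)²) = 0.067739·373.38458·0.4472/(720·0.30554)
= 0.05142

Final: 0.05142


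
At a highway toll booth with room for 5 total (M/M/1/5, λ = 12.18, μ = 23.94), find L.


ρ = 12.18/23.94 = 0.5088
L = ρ[1 − (K+1)ρ^K + Kρ^(K+1)] / [(1−ρ)(1−ρ^(K+1))]
Numerator: 0.5088·(1 − 6·0.034089 + 5·0.017344) = 0.448830
Denominator: (0.4912)·(0.982656) = 0.482708
L = 0.448830/0.482708 = 0.9298

Final: 0.9298


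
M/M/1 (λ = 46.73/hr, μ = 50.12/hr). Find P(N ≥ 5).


ρ = 46.73/50.12 = 0.9324
P(N ≥ n) = ρ^n = 0.9324^5 = 0.704569

Final: 0.704569


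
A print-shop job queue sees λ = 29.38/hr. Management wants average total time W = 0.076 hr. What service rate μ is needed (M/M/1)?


W = 1/(μ−λ) ⇒ μ − λ = 1/W = 1/0.076 = 13.1579
μ = λ + 1/W = 29.38 + 13.1579 = 42.5379 per hr

Final: 42.5379 /hr


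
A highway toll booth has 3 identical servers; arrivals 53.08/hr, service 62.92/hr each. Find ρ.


ρ = λ/(cμ) = 53.08/(3·62.92) = 53.08/188.76 = 0.2812

Final: 0.2812


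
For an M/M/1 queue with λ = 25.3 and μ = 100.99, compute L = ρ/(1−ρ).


ρ = λ/μ = 25.3/100.99 = 0.2505
L = ρ/(1−ρ) = 0.2505/(1 − 0.2505) = 0.2505/0.7495 = 0.3343

Final: 0.3343


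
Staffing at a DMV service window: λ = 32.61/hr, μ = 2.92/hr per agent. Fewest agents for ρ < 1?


Stability requires cμ > λ ⇔ c > λ/μ.
λ/μ = 32.61/2.92 = 11.1678
Minimum integer c = ⌊11.1678⌋ + 1 = 12
Check: 12·2.92 = 35.04 > 32.61, while 11·2.92 = 32.12 ≤ 32.61

Final: 12 servers


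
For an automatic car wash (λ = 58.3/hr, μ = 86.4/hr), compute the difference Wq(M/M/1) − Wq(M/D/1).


ρ = 58.3/86.4 = 0.6748
Wq(M/M/1) = ρ/(μ−λ) = 0.6748/28.10 = 0.02401 hr
Wq(M/D/1) = ρ/(2(μ−λ)) = 0.01201 hr
Savings = 0.02401 − 0.01201 = 0.01201 hr

Final: 0.01201 hr


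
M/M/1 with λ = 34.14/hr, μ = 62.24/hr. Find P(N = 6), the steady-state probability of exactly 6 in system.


ρ = 34.14/62.24 = 0.5485
P_n = (1−ρ)·ρ^n = (1 − 0.5485)·0.5485^6 = 0.4515·0.027237 = 0.012297

Final: 0.012297


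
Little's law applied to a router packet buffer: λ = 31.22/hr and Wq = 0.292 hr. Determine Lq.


Lq = λWq = 31.22·0.292 = 9.1162

Final: 9.1162


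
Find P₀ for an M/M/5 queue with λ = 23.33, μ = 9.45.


a = λ/μ = 23.33/9.45 = 2.4688; ρ = a/c = 0.4938
Σ_{k=0}^{4} a^k/k! (terms k=0..4) = 1.00000 + 2.46878 + 3.04744 + 2.50783 + 1.54782 = 10.57187
Tail: a^5/(5!(1−ρ)) = 91.70957/(120·0.5062) = 1.50964
P₀ = 1/(10.57187 + 1.50964) = 1/12.08152 = 0.082771

Final: 0.082771


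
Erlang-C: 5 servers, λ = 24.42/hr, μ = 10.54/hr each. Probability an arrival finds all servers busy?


a = λ/μ = 2.3169; ρ = a/5 = 0.4634
P₀ = 0.096983 (from M/M/c formula)
C(c,a) = [a^c/(c!(1−ρ))]·P₀ = [66.76137/(120·0.5366)]·0.096983
= 1.03675·0.096983 = 0.100547

Final: 0.100547


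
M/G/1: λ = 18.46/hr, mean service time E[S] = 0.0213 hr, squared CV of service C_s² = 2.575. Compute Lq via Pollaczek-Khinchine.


ρ = λ·E[S] = 18.46·0.0213 = 0.3932
Lq = ρ²(1+C_s²)/(2(1−ρ)) = 0.1546·(1+2.575)/(2·0.6068)
= 0.1546·3.5750/1.2136 = 0.45543

Final: 0.45543


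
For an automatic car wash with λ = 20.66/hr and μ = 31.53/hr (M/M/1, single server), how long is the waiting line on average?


ρ = 20.66/31.53 = 0.6552
Lq = ρ²/(1−ρ) = 0.4294/0.3448 = 1.2454

Final: 1.2454


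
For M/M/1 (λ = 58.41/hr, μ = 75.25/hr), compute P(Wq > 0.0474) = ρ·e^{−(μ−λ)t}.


ρ = 58.41/75.25 = 0.7762
P(Wq > t) = ρ·e^{−(μ−λ)t} = 0.7762·e^{−0.7982}
= 0.7762·0.450131 = 0.349398

Final: 0.349398


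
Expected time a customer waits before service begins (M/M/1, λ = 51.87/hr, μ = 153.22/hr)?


ρ = 51.87/153.22 = 0.3385
Wq = ρ/(μ−λ) = 0.3385/(153.22 − 51.87) = 0.3385/101.35 = 0.003340 hr

Final: 0.003340 hr


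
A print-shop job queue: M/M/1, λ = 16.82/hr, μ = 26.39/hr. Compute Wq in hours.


ρ = 16.82/26.39 = 0.6374
Wq = ρ/(μ−λ) = 0.6374/(26.39 − 16.82) = 0.6374/9.57 = 0.06660 hr

Final: 0.06660 hr


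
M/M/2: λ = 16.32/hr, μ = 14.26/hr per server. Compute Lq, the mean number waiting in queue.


a = λ/μ = 1.1445; ρ = a/2 = 0.5722
P₀ = 0.272079
Lq = P₀·a^c·ρ / (c!·(1−ρ)²) = 0.272079·1.30979·0.5722/(2·0.18299)
= 0.55721

Final: 0.55721


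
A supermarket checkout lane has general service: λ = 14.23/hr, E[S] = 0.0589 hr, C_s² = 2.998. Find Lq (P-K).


ρ = λ·E[S] = 14.23·0.0589 = 0.8381
Lq = ρ²(1+C_s²)/(2(1−ρ)) = 0.7025·(1+2.998)/(2·0.1619)
= 0.7025·3.9980/0.3237 = 8.67626

Final: 8.67626


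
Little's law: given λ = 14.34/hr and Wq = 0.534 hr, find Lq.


Lq = λWq = 14.34·0.534 = 7.6576

Final: 7.6576


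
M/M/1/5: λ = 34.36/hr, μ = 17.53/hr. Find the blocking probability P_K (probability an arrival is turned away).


ρ = λ/μ = 34.36/17.53 = 1.9601
P_K = (1−ρ)ρ^K/(1−ρ^(K+1)) = (-0.9601·28.930517)/(1 − 56.705794)
= -27.775277/-55.705794 = 0.498607

Final: 0.498607


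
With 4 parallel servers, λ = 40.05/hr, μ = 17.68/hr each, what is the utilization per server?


ρ = λ/(cμ) = 40.05/(4·17.68) = 40.05/70.72 = 0.5663

Final: 0.5663


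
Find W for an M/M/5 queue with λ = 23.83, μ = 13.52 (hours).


a = 1.7626; ρ = 0.3525; P₀ = 0.170952
Lq = P₀·a^c·ρ/(c!(1−ρ)²) = 0.02038
Wq = Lq/λ = 0.02038/23.83 = 0.0008551 hr
W = Wq + 1/μ = 0.0008551 + 0.07396 = 0.07482 hr

Final: 0.07482 hr


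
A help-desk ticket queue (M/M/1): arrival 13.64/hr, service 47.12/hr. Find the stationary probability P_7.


ρ = 13.64/47.12 = 0.2895
P_n = (1−ρ)·ρ^n = (1 − 0.2895)·0.2895^7 = 0.7105·0.0001703 = 0.0001210

Final: 0.0001210


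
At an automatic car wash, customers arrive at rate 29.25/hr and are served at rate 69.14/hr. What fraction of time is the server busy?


ρ = λ/μ = 29.25/69.14 = 0.4231

Final: 0.4231


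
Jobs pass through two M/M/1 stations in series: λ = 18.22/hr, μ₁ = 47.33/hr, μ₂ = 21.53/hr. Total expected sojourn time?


Each node sees arrival rate λ = 18.22/hr (tandem ⇒ throughput preserved).
W₁ = 1/(μ₁−λ) = 1/(47.33−18.22) = 0.03435 hr
W₂ = 1/(μ₂−λ) = 1/(21.53−18.22) = 0.30211 hr
W_total = W₁ + W₂ = 0.03435 + 0.30211 = 0.33647 hr

Final: 0.33647 hr


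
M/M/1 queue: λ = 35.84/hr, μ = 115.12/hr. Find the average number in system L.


ρ = λ/μ = 35.84/115.12 = 0.3113
L = ρ/(1−ρ) = 0.3113/(1 − 0.3113) = 0.3113/0.6887 = 0.4521

Final: 0.4521


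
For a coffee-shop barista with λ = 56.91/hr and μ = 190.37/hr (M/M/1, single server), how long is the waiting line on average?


ρ = 56.91/190.37 = 0.2989
Lq = ρ²/(1−ρ) = 0.08937/0.7011 = 0.1275

Final: 0.1275


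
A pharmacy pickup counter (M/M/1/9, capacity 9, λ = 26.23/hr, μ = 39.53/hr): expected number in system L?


ρ = 26.23/39.53 = 0.6635
L = ρ[1 − (K+1)ρ^K + Kρ^(K+1)] / [(1−ρ)(1−ρ^(K+1))]
Numerator: 0.6635·(1 − 10·0.024937 + 9·0.016547) = 0.596895
Denominator: (0.3365)·(0.983453) = 0.330886
L = 0.596895/0.330886 = 1.8039

Final: 1.8039


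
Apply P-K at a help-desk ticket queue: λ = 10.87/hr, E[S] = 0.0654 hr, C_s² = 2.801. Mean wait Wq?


ρ = λ·E[S] = 10.87·0.0654 = 0.7109
E[S²] = E[S]²(1+C_s²) = 0.0654²·(1+2.801) = 0.016257
Wq = λ·E[S²]/(2(1−ρ)) = 10.87·0.016257/(2·0.2891) = 0.30563 hr

Final: 0.30563 hr


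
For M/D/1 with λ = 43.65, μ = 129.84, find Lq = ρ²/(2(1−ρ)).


ρ = 43.65/129.84 = 0.3362
M/D/1: Lq = ρ²/(2(1−ρ)) = 0.1130/(2·0.6638) = 0.08513

Final: 0.08513


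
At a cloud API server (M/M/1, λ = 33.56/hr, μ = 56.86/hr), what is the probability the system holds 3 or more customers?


ρ = 33.56/56.86 = 0.5902
P(N ≥ n) = ρ^n = 0.5902^3 = 0.205611

Final: 0.205611


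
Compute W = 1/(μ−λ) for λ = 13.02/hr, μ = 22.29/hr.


W = 1/(μ−λ) = 1/(22.29 − 13.02) = 1/9.27 = 0.1079 hr

Final: 0.1079 hr


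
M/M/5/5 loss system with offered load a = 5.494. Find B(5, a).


B(c,a) = (a^c/c!) / Σ_{k=0}^{c} a^k/k!
a^5/5! = 41.712098
Σ terms (k=0..5): 1.00000 + 5.49400 + 15.09202 + 27.63852 + 37.96150 + 41.71210 = 128.898132
B = 41.712098/128.898132 = 0.323605

Final: 0.323605


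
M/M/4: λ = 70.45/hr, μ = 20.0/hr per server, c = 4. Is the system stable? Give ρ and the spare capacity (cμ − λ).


Total capacity cμ = 4·20.0 = 80.00/hr
ρ = λ/(cμ) = 70.45/80.00 = 0.8806
Stable ⇔ ρ < 1: YES
Spare capacity = cμ − λ = 80.00 − 70.45 = 9.55/hr

Final: ρ = 0.8806; stable; margin = 9.55/hr


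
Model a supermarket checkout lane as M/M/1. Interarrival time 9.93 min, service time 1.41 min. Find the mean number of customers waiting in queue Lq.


λ = 60/9.93 = 6.0423 /hr
μ = 60/1.41 = 42.5532 /hr
ρ = λ/μ = 6.0423/42.5532 = 0.1420
Lq = ρ²/(1−ρ) = 0.02016/0.8580 = 0.02350

Final: 0.02350


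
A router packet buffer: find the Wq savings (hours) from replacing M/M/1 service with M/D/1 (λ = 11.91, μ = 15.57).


ρ = 11.91/15.57 = 0.7649
Wq(M/M/1) = ρ/(μ−λ) = 0.7649/3.66 = 0.20900 hr
Wq(M/D/1) = ρ/(2(μ−λ)) = 0.10450 hr
Savings = 0.20900 − 0.10450 = 0.10450 hr

Final: 0.10450 hr


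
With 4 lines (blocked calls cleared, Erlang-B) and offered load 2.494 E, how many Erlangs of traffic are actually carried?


B(4,2.494) = 0.149242 (Erlang-B)
Carried load = a(1 − B) = 2.494·(1 − 0.149242) = 2.494·0.850758 = 2.1218 E

Final: 2.1218 Erlangs


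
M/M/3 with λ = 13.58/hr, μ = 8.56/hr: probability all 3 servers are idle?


a = λ/μ = 13.58/8.56 = 1.5864; ρ = a/c = 0.5288
Σ_{k=0}^{2} a^k/k! (terms k=0..2) = 1.00000 + 1.58645 + 1.25841 = 3.84486
Tail: a^3/(3!(1−ρ)) = 3.99280/(6·0.4712) = 1.41233
P₀ = 1/(3.84486 + 1.41233) = 1/5.25719 = 0.190216

Final: 0.190216


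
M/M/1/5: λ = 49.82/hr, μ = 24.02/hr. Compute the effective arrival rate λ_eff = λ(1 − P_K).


ρ = 2.0741; P_K = (1−ρ)ρ^5/(1−ρ^6) = 0.524452
λ_eff = λ(1 − P_K) = 49.82·(1 − 0.524452) = 49.82·0.475548 = 23.6918 /hr

Final: 23.6918 /hr


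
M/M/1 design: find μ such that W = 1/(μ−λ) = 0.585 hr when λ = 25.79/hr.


W = 1/(μ−λ) ⇒ μ − λ = 1/W = 1/0.585 = 1.7094
μ = λ + 1/W = 25.79 + 1.7094 = 27.4994 per hr

Final: 27.4994 /hr


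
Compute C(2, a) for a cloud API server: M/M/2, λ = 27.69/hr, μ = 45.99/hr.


a = λ/μ = 0.6021; ρ = a/2 = 0.3010
P₀ = 0.537227 (from M/M/c formula)
C(c,a) = [a^c/(c!(1−ρ))]·P₀ = [0.36251/(2·0.6990)]·0.537227
= 0.25932·0.537227 = 0.139315

Final: 0.139315


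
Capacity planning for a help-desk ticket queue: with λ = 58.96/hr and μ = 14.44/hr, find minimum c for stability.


Stability requires cμ > λ ⇔ c > λ/μ.
λ/μ = 58.96/14.44 = 4.0831
Minimum integer c = ⌊4.0831⌋ + 1 = 5
Check: 5·14.44 = 72.20 > 58.96, while 4·14.44 = 57.76 ≤ 58.96

Final: 5 servers


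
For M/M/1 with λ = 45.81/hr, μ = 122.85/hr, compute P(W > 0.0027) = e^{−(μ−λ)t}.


W ~ Exponential(μ−λ) for M/M/1.
μ − λ = 122.85 − 45.81 = 77.0400
P(W > t) = e^{−(μ−λ)t} = e^{−0.2080} = 0.812201

Final: 0.812201


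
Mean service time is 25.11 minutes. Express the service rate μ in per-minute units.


μ = 1/(service time) in consistent units.
1 minute = 1 min, so μ = 1/25.11 = 0.03982 per minute

Final: 0.03982 /min


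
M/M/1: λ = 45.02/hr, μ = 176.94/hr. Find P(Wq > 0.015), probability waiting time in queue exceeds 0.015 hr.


ρ = 45.02/176.94 = 0.2544
P(Wq > t) = ρ·e^{−(μ−λ)t} = 0.2544·e^{−1.9788}
= 0.2544·0.138235 = 0.035172

Final: 0.035172


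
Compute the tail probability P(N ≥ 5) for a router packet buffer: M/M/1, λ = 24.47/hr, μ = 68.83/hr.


ρ = 24.47/68.83 = 0.3555
P(N ≥ n) = ρ^n = 0.3555^5 = 0.005679

Final: 0.005679


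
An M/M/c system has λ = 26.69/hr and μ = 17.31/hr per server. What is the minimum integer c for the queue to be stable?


Stability requires cμ > λ ⇔ c > λ/μ.
λ/μ = 26.69/17.31 = 1.5419
Minimum integer c = ⌊1.5419⌋ + 1 = 2
Check: 2·17.31 = 34.62 > 26.69, while 1·17.31 = 17.31 ≤ 26.69

Final: 2 servers


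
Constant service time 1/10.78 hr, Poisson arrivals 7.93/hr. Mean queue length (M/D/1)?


ρ = 7.93/10.78 = 0.7356
M/D/1: Lq = ρ²/(2(1−ρ)) = 0.5411/(2·0.2644) = 1.02342

Final: 1.02342


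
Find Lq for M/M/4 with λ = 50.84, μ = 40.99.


a = λ/μ = 1.2403; ρ = a/4 = 0.3101
P₀ = 0.288151
Lq = P₀·a^c·ρ / (c!·(1−ρ)²) = 0.288151·2.36652·0.3101/(24·0.47600)
= 0.01851

Final: 0.01851


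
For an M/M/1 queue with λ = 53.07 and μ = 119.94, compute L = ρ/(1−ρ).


ρ = λ/μ = 53.07/119.94 = 0.4425
L = ρ/(1−ρ) = 0.4425/(1 − 0.4425) = 0.4425/0.5575 = 0.7936

Final: 0.7936


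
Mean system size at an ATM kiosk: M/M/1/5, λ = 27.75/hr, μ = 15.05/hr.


ρ = 27.75/15.05 = 1.8439
L = ρ[1 − (K+1)ρ^K + Kρ^(K+1)] / [(1−ρ)(1−ρ^(K+1))]
Numerator: 1.8439·(1 − 6·21.312404 + 5·39.296957) = 128.351334
Denominator: (-0.8439)·(-38.296957) = 32.317034
L = 128.351334/32.317034 = 3.9716

Final: 3.9716


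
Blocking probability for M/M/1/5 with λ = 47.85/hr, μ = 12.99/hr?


ρ = λ/μ = 47.85/12.99 = 3.6836
P_K = (1−ρ)ρ^K/(1−ρ^(K+1)) = (-2.6836·678.209635)/(1 − 2498.254890)
= -1820.045256/-2497.254890 = 0.728818

Final: 0.728818


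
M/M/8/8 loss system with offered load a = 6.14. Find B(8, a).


B(c,a) = (a^c/c!) / Σ_{k=0}^{c} a^k/k!
a^8/8! = 50.098699
Σ terms (k=0..8): 1.00000 + 6.14000 + 18.84980 + 38.57926 + 59.21916 + 72.72113 + 74.41795 + 65.27518 + 50.09870 = 386.301177
B = 50.098699/386.301177 = 0.129688

Final: 0.129688


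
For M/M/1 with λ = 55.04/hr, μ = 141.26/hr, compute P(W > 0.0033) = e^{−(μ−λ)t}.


W ~ Exponential(μ−λ) for M/M/1.
μ − λ = 141.26 − 55.04 = 86.2200
P(W > t) = e^{−(μ−λ)t} = e^{−0.2845} = 0.752371

Final: 0.752371


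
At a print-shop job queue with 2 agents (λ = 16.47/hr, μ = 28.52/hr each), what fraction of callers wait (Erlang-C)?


a = λ/μ = 0.5775; ρ = a/2 = 0.2887
P₀ = 0.551898 (from M/M/c formula)
C(c,a) = [a^c/(c!(1−ρ))]·P₀ = [0.33349/(2·0.7113)]·0.551898
= 0.23444·0.551898 = 0.129387

Final: 0.129387


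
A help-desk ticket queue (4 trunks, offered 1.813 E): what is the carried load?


B(4,1.813) = 0.076302 (Erlang-B)
Carried load = a(1 − B) = 1.813·(1 − 0.076302) = 1.813·0.923698 = 1.6747 E

Final: 1.6747 Erlangs


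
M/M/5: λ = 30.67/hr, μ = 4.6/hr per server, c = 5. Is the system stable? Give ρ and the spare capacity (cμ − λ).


Total capacity cμ = 5·4.6 = 23.00/hr
ρ = λ/(cμ) = 30.67/23.00 = 1.3335
Stable ⇔ ρ < 1: NO
Spare capacity = cμ − λ = 23.00 − 30.67 = -7.67/hr

Final: ρ = 1.3335; unstable; margin = -7.67/hr


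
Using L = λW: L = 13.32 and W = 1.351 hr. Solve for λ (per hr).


λ = L/W = 13.32/1.351 = 9.8594 /hr

Final: 9.8594 /hr


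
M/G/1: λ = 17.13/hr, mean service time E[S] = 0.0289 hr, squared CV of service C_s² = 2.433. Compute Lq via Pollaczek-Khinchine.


ρ = λ·E[S] = 17.13·0.0289 = 0.4951
Lq = ρ²(1+C_s²)/(2(1−ρ)) = 0.2451·(1+2.433)/(2·0.5049)
= 0.2451·3.4330/1.0099 = 0.83313

Final: 0.83313


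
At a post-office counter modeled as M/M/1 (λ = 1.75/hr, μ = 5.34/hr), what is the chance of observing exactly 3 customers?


ρ = 1.75/5.34 = 0.3277
P_n = (1−ρ)·ρ^n = (1 − 0.3277)·0.3277^3 = 0.6723·0.035196 = 0.023662

Final: 0.023662


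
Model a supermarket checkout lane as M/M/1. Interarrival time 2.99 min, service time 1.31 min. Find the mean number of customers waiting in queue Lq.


λ = 60/2.99 = 20.0669 /hr
μ = 60/1.31 = 45.8015 /hr
ρ = λ/μ = 20.0669/45.8015 = 0.4381
Lq = ρ²/(1−ρ) = 0.1920/0.5619 = 0.3416

Final: 0.3416


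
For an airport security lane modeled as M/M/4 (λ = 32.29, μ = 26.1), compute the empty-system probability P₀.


a = λ/μ = 32.29/26.1 = 1.2372; ρ = a/c = 0.3093
Σ_{k=0}^{3} a^k/k! (terms k=0..3) = 1.00000 + 1.23716 + 0.76529 + 0.31560 = 3.31805
Tail: a^4/(4!(1−ρ)) = 2.34266/(24·0.6907) = 0.14132
P₀ = 1/(3.31805 + 0.14132) = 1/3.45937 = 0.289070

Final: 0.289070


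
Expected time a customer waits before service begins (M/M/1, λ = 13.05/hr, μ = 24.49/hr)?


ρ = 13.05/24.49 = 0.5329
Wq = ρ/(μ−λ) = 0.5329/(24.49 − 13.05) = 0.5329/11.44 = 0.04658 hr

Final: 0.04658 hr


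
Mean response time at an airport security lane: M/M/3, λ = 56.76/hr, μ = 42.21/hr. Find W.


a = 1.3447; ρ = 0.4482; P₀ = 0.251049
Lq = P₀·a^c·ρ/(c!(1−ρ)²) = 0.14979
Wq = Lq/λ = 0.14979/56.76 = 0.002639 hr
W = Wq + 1/μ = 0.002639 + 0.02369 = 0.02633 hr

Final: 0.02633 hr


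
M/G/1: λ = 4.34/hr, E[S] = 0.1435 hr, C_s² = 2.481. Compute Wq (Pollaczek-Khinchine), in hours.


ρ = λ·E[S] = 4.34·0.1435 = 0.6228
E[S²] = E[S]²(1+C_s²) = 0.1435²·(1+2.481) = 0.071682
Wq = λ·E[S²]/(2(1−ρ)) = 4.34·0.071682/(2·0.3772) = 0.41237 hr

Final: 0.41237 hr


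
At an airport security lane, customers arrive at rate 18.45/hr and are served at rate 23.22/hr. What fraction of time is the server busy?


ρ = λ/μ = 18.45/23.22 = 0.7946

Final: 0.7946


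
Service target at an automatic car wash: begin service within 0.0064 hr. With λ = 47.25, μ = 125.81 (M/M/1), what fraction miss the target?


ρ = 47.25/125.81 = 0.3756
P(Wq > t) = ρ·e^{−(μ−λ)t} = 0.3756·e^{−0.5028}
= 0.3756·0.604844 = 0.227159

Final: 0.227159


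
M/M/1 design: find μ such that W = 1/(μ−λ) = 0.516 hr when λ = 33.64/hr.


W = 1/(μ−λ) ⇒ μ − λ = 1/W = 1/0.516 = 1.9380
μ = λ + 1/W = 33.64 + 1.9380 = 35.5780 per hr

Final: 35.5780 /hr


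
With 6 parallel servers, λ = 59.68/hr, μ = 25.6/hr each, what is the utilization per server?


ρ = λ/(cμ) = 59.68/(6·25.6) = 59.68/153.60 = 0.3885

Final: 0.3885


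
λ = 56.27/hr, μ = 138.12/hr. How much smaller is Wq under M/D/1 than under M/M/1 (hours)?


ρ = 56.27/138.12 = 0.4074
Wq(M/M/1) = ρ/(μ−λ) = 0.4074/81.85 = 0.004977 hr
Wq(M/D/1) = ρ/(2(μ−λ)) = 0.002489 hr
Savings = 0.004977 − 0.002489 = 0.002489 hr

Final: 0.002489 hr


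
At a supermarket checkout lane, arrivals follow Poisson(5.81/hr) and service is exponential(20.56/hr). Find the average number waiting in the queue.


ρ = 5.81/20.56 = 0.2826
Lq = ρ²/(1−ρ) = 0.07986/0.7174 = 0.1113

Final: 0.1113


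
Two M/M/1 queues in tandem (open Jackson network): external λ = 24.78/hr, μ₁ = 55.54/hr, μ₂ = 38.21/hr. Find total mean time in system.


Each node sees arrival rate λ = 24.78/hr (tandem ⇒ throughput preserved).
W₁ = 1/(μ₁−λ) = 1/(55.54−24.78) = 0.03251 hr
W₂ = 1/(μ₂−λ) = 1/(38.21−24.78) = 0.07446 hr
W_total = W₁ + W₂ = 0.03251 + 0.07446 = 0.10697 hr

Final: 0.10697 hr


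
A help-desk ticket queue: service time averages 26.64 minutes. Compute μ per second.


μ = 1/(service time) in consistent units.
1 second = 0.0166667 min, so μ = 0.0166667/26.64 = 0.0006256 per second

Final: 0.0006256 /sec


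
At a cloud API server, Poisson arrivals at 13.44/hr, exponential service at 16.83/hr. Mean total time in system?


W = 1/(μ−λ) = 1/(16.83 − 13.44) = 1/3.39 = 0.2950 hr

Final: 0.2950 hr


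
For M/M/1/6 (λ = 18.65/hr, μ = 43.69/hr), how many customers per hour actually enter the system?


ρ = 0.4269; P_K = (1−ρ)ρ^6/(1−ρ^7) = 0.003477
λ_eff = λ(1 − P_K) = 18.65·(1 − 0.003477) = 18.65·0.996523 = 18.5852 /hr

Final: 18.5852 /hr


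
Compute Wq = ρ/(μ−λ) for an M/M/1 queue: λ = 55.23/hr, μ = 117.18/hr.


ρ = 55.23/117.18 = 0.4713
Wq = ρ/(μ−λ) = 0.4713/(117.18 − 55.23) = 0.4713/61.95 = 0.007608 hr

Final: 0.007608 hr


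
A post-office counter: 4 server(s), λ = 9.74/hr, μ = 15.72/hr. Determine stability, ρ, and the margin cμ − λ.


Total capacity cμ = 4·15.72 = 62.88/hr
ρ = λ/(cμ) = 9.74/62.88 = 0.1549
Stable ⇔ ρ < 1: YES
Spare capacity = cμ − λ = 62.88 − 9.74 = 53.14/hr

Final: ρ = 0.1549; stable; margin = 53.14/hr


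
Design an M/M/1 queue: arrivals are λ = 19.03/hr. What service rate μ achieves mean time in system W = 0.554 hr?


W = 1/(μ−λ) ⇒ μ − λ = 1/W = 1/0.554 = 1.8051
μ = λ + 1/W = 19.03 + 1.8051 = 20.8351 per hr

Final: 20.8351 /hr


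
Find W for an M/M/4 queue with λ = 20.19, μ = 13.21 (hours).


a = 1.5284; ρ = 0.3821; P₀ = 0.214621
Lq = P₀·a^c·ρ/(c!(1−ρ)²) = 0.04883
Wq = Lq/λ = 0.04883/20.19 = 0.002419 hr
W = Wq + 1/μ = 0.002419 + 0.07570 = 0.07812 hr

Final: 0.07812 hr


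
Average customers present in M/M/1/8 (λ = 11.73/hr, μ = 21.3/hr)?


ρ = 11.73/21.3 = 0.5507
L = ρ[1 − (K+1)ρ^K + Kρ^(K+1)] / [(1−ρ)(1−ρ^(K+1))]
Numerator: 0.5507·(1 − 9·0.008460 + 8·0.004659) = 0.529300
Denominator: (0.4493)·(0.995341) = 0.447203
L = 0.529300/0.447203 = 1.1836

Final: 1.1836


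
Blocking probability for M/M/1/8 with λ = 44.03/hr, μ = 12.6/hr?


ρ = λ/μ = 44.03/12.6 = 3.4944
P_K = (1−ρ)ρ^K/(1−ρ^(K+1)) = (-2.4944·22234.385067)/(1 − 77696.823373)
= -55462.438306/-77695.823373 = 0.713841

Final: 0.713841


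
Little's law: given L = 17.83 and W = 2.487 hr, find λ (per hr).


λ = L/W = 17.83/2.487 = 7.1693 /hr

Final: 7.1693 /hr


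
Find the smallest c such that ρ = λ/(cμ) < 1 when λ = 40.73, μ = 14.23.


Stability requires cμ > λ ⇔ c > λ/μ.
λ/μ = 40.73/14.23 = 2.8623
Minimum integer c = ⌊2.8623⌋ + 1 = 3
Check: 3·14.23 = 42.69 > 40.73, while 2·14.23 = 28.46 ≤ 40.73

Final: 3 servers


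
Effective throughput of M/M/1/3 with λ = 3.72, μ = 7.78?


ρ = 0.4781; P_K = (1−ρ)ρ^3/(1−ρ^4) = 0.060194
λ_eff = λ(1 − P_K) = 3.72·(1 − 0.060194) = 3.72·0.939806 = 3.4961 /hr

Final: 3.4961 /hr


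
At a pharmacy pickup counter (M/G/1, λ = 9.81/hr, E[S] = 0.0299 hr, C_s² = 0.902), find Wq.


ρ = λ·E[S] = 9.81·0.0299 = 0.2933
E[S²] = E[S]²(1+C_s²) = 0.0299²·(1+0.902) = 0.001700
Wq = λ·E[S²]/(2(1−ρ)) = 9.81·0.001700/(2·0.7067) = 0.01180 hr

Final: 0.01180 hr


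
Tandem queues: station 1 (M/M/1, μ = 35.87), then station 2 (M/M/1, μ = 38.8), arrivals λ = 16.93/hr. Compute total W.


Each node sees arrival rate λ = 16.93/hr (tandem ⇒ throughput preserved).
W₁ = 1/(μ₁−λ) = 1/(35.87−16.93) = 0.05280 hr
W₂ = 1/(μ₂−λ) = 1/(38.8−16.93) = 0.04572 hr
W_total = W₁ + W₂ = 0.05280 + 0.04572 = 0.09852 hr

Final: 0.09852 hr


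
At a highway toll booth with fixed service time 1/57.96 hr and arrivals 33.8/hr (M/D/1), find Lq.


ρ = 33.8/57.96 = 0.5832
M/D/1: Lq = ρ²/(2(1−ρ)) = 0.3401/(2·0.4168) = 0.40792

Final: 0.40792


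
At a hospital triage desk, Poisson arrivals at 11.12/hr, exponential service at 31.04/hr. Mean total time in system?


W = 1/(μ−λ) = 1/(31.04 − 11.12) = 1/19.92 = 0.05020 hr

Final: 0.05020 hr


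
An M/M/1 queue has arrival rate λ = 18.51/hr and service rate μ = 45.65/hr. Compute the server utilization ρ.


ρ = λ/μ = 18.51/45.65 = 0.4055

Final: 0.4055


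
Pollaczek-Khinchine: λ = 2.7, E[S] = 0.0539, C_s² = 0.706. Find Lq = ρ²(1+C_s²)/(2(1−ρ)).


ρ = λ·E[S] = 2.7·0.0539 = 0.1455
Lq = ρ²(1+C_s²)/(2(1−ρ)) = 0.02118·(1+0.706)/(2·0.8545)
= 0.02118·1.7060/1.7089 = 0.02114

Final: 0.02114


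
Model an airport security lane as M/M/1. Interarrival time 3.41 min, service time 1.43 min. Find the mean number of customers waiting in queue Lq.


λ = 60/3.41 = 17.5953 /hr
μ = 60/1.43 = 41.9580 /hr
ρ = λ/μ = 17.5953/41.9580 = 0.4194
Lq = ρ²/(1−ρ) = 0.1759/0.5806 = 0.3029

Final: 0.3029


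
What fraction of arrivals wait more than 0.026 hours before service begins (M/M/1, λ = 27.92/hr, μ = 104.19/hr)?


ρ = 27.92/104.19 = 0.2680
P(Wq > t) = ρ·e^{−(μ−λ)t} = 0.2680·e^{−1.9830}
= 0.2680·0.137653 = 0.036887

Final: 0.036887


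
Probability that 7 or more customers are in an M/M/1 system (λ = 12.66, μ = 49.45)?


ρ = 12.66/49.45 = 0.2560
P(N ≥ n) = ρ^n = 0.2560^7 = 0.00007209

Final: 0.00007209


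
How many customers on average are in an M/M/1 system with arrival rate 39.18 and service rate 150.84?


ρ = λ/μ = 39.18/150.84 = 0.2597
L = ρ/(1−ρ) = 0.2597/(1 − 0.2597) = 0.2597/0.7403 = 0.3509

Final: 0.3509


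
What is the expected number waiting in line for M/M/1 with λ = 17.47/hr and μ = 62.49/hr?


ρ = 17.47/62.49 = 0.2796
Lq = ρ²/(1−ρ) = 0.07816/0.7204 = 0.1085

Final: 0.1085


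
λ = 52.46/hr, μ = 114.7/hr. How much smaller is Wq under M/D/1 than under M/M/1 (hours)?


ρ = 52.46/114.7 = 0.4574
Wq(M/M/1) = ρ/(μ−λ) = 0.4574/62.24 = 0.007348 hr
Wq(M/D/1) = ρ/(2(μ−λ)) = 0.003674 hr
Savings = 0.007348 − 0.003674 = 0.003674 hr

Final: 0.003674 hr


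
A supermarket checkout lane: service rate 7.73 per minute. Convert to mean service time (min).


Mean service time = 1/μ = 1/7.73 minute = 0.12937 minute
In minutes: 0.12937 × 1 = 0.1294 min

Final: 0.1294 min


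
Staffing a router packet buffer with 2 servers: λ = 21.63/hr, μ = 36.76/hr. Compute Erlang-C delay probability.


a = λ/μ = 0.5884; ρ = a/2 = 0.2942
P₀ = 0.545349 (from M/M/c formula)
C(c,a) = [a^c/(c!(1−ρ))]·P₀ = [0.34623/(2·0.7058)]·0.545349
= 0.24528·0.545349 = 0.133761

Final: 0.133761


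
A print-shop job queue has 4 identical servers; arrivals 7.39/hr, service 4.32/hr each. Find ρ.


ρ = λ/(cμ) = 7.39/(4·4.32) = 7.39/17.28 = 0.4277

Final: 0.4277


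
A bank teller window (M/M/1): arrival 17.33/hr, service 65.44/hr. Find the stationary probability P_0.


ρ = 17.33/65.44 = 0.2648
P_n = (1−ρ)·ρ^n = (1 − 0.2648)·0.2648^0 = 0.7352·1.000000 = 0.735177

Final: 0.735177


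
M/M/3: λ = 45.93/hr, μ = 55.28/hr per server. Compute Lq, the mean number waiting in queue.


a = λ/μ = 0.8309; ρ = a/3 = 0.2770
P₀ = 0.433231
Lq = P₀·a^c·ρ / (c!·(1−ρ)²) = 0.433231·0.57357·0.2770/(6·0.52280)
= 0.02194

Final: 0.02194


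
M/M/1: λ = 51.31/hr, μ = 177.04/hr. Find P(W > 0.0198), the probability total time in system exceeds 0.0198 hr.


W ~ Exponential(μ−λ) for M/M/1.
μ − λ = 177.04 − 51.31 = 125.7300
P(W > t) = e^{−(μ−λ)t} = e^{−2.4895} = 0.082955

Final: 0.082955


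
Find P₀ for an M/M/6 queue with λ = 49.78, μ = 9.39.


a = λ/μ = 49.78/9.39 = 5.3014; ρ = a/c = 0.8836
Σ_{k=0}^{5} a^k/k! (terms k=0..5) = 1.00000 + 5.30138 + 14.05234 + 24.83228 + 32.91137 + 34.89516 = 112.99254
Tail: a^6/(6!(1−ρ)) = 22199.12211/(720·0.1164) = 264.79898
P₀ = 1/(112.99254 + 264.79898) = 1/377.79152 = 0.002647

Final: 0.002647


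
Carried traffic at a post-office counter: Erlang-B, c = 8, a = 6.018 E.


B(8,6.018) = 0.122875 (Erlang-B)
Carried load = a(1 − B) = 6.018·(1 − 0.122875) = 6.018·0.877125 = 5.2785 E

Final: 5.2785 Erlangs


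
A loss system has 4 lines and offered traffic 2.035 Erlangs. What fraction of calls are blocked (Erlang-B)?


B(c,a) = (a^c/c!) / Σ_{k=0}^{c} a^k/k!
a^4/4! = 0.714573
Σ terms (k=0..4): 1.00000 + 2.03500 + 2.07061 + 1.40457 + 0.71457 = 7.224751
B = 0.714573/7.224751 = 0.098906

Final: 0.098906


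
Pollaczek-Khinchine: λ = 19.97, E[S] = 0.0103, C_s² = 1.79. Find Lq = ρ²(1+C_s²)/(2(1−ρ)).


ρ = λ·E[S] = 19.97·0.0103 = 0.2057
Lq = ρ²(1+C_s²)/(2(1−ρ)) = 0.04231·(1+1.79)/(2·0.7943)
= 0.04231·2.7900/1.5886 = 0.07430

Final: 0.07430


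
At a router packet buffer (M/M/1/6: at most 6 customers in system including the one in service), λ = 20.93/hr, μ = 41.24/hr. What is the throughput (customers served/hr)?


ρ = 0.5075; P_K = (1−ρ)ρ^6/(1−ρ^7) = 0.008489
λ_eff = λ(1 − P_K) = 20.93·(1 − 0.008489) = 20.93·0.991511 = 20.7523 /hr

Final: 20.7523 /hr


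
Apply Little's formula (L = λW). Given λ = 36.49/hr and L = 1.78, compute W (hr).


W = L/λ = 1.78/36.49 = 0.04878 hr

Final: 0.04878 hr


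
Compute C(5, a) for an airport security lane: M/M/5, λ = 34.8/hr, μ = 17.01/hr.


a = λ/μ = 2.0459; ρ = a/5 = 0.4092
P₀ = 0.128185 (from M/M/c formula)
C(c,a) = [a^c/(c!(1−ρ))]·P₀ = [35.84055/(120·0.5908)]·0.128185
= 0.50551·0.128185 = 0.064799

Final: 0.064799


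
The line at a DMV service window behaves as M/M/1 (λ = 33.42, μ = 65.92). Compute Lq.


ρ = 33.42/65.92 = 0.5070
Lq = ρ²/(1−ρ) = 0.2570/0.4930 = 0.5213

Final: 0.5213


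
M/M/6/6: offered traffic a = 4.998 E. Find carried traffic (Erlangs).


B(6,4.998) = 0.191697 (Erlang-B)
Carried load = a(1 − B) = 4.998·(1 − 0.191697) = 4.998·0.808303 = 4.0399 E

Final: 4.0399 Erlangs


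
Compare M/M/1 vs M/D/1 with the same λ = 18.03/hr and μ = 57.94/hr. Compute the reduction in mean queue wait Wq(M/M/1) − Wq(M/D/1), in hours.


ρ = 18.03/57.94 = 0.3112
Wq(M/M/1) = ρ/(μ−λ) = 0.3112/39.91 = 0.007797 hr
Wq(M/D/1) = ρ/(2(μ−λ)) = 0.003899 hr
Savings = 0.007797 − 0.003899 = 0.003899 hr

Final: 0.003899 hr
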